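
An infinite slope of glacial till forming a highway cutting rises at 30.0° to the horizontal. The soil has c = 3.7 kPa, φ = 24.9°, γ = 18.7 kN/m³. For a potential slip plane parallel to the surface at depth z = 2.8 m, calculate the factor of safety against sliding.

FS = 0.97

For an infinite slope with a slip plane parallel to the surface (no pore pressure): FS = [c + γz cos²β tanφ] / [γz sinβ cosβ].
γz = 18.7·2.8 = 52.36 kN/m²
Numerator = 3.7 + 52.36·cos²30.0°·tan24.9° = 3.7 + 52.36·0.7500·0.4642 = 21.929 kPa
Denominator = 52.36·sin30.0°·cos30.0° = 52.36·0.5000·0.8660 = 22.673 kPa
FS = 21.929 / 22.673 = 0.967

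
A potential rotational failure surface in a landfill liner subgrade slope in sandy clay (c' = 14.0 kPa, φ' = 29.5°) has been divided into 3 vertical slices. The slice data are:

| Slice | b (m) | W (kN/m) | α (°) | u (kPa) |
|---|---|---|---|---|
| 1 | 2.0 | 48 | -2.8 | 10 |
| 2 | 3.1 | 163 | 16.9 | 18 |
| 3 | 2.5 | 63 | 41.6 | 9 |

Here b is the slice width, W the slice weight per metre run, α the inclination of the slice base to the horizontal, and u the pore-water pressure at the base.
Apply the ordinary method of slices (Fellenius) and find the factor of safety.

Ordinary method of slices: FS = Σ[c'·Δl_i + (W_i cosα_i − u_i·Δl_i)·tanφ'] / Σ W_i sinα_i, with Δl_i = b_i / cosα_i.
Slice 1: Δl = 2.0/cos(-2.8°) = 2.002 m; N'_1 = 48·cos(-2.8°) − 10·2.002 = 27.9; c'Δl = 28.03; W sinα = -2.3
Slice 2: Δl = 3.1/cos16.9° = 3.240 m; N'_2 = 163·cos16.9° − 18·3.240 = 97.6; c'Δl = 45.36; W sinα = 47.4
Slice 3: Δl = 2.5/cos41.6° = 3.343 m; N'_3 = 63·cos41.6° − 9·3.343 = 17.0; c'Δl = 46.80; W sinα = 41.8
Σc'Δl = 120.2 kN/m; ΣN' = 142.6 kN/m; ΣW sinα = 86.9 kN/m
Resisting = 120.2 + 142.6·tan29.5° = 120.2 + 80.7 = 200.9 kN/m
FS = 200.9 / 86.9 = 2.312

FS = 2.31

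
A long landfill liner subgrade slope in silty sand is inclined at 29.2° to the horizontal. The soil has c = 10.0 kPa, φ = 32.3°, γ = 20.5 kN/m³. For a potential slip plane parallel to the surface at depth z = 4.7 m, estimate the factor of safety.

FS = 1.37

For an infinite slope with a slip plane parallel to the surface (no pore pressure): FS = [c + γz cos²β tanφ] / [γz sinβ cosβ].
γz = 20.5·4.7 = 96.35 kN/m²
Numerator = 10.0 + 96.35·cos²29.2°·tan32.3° = 10.0 + 96.35·0.7620·0.6322 = 56.413 kPa
Denominator = 96.35·sin29.2°·cos29.2° = 96.35·0.4879·0.8729 = 41.032 kPa
FS = 56.413 / 41.032 = 1.375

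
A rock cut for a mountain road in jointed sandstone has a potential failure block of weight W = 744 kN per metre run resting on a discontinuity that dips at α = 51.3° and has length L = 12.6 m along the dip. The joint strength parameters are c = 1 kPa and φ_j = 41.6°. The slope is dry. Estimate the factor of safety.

FS = 0.73

Resolving the block weight along and normal to the plane and applying the Mohr–Coulomb strength on the joint:
N' = W cosα = 744·cos51.3° = 465.2 kN/m
Driving force T = W sinα = 744·sin51.3° = 580.6 kN/m
Resisting force R = c·L + N'·tanφ_j = 1·12.6 + 465.2·tan41.6° = 12.6 + 413.0 = 425.6 kN/m
FS = R / T = 425.6 / 580.6 = 0.733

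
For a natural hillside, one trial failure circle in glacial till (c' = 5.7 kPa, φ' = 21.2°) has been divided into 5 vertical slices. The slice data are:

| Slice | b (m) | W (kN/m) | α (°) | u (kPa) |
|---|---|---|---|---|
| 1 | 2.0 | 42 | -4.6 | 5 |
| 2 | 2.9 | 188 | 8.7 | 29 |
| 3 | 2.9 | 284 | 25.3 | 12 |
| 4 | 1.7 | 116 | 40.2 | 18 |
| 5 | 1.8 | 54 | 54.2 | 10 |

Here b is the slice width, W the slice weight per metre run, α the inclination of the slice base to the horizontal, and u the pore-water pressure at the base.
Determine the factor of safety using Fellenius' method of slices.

Ordinary method of slices: FS = Σ[c'·Δl_i + (W_i cosα_i − u_i·Δl_i)·tanφ'] / Σ W_i sinα_i, with Δl_i = b_i / cosα_i.
Slice 1: Δl = 2.0/cos(-4.6°) = 2.006 m; N'_1 = 42·cos(-4.6°) − 5·2.006 = 31.8; c'Δl = 11.44; W sinα = -3.4
Slice 2: Δl = 2.9/cos8.7° = 2.934 m; N'_2 = 188·cos8.7° − 29·2.934 = 100.8; c'Δl = 16.72; W sinα = 28.4
Slice 3: Δl = 2.9/cos25.3° = 3.208 m; N'_3 = 284·cos25.3° − 12·3.208 = 218.3; c'Δl = 18.28; W sinα = 121.4
Slice 4: Δl = 1.7/cos40.2° = 2.226 m; N'_4 = 116·cos40.2° − 18·2.226 = 48.5; c'Δl = 12.69; W sinα = 74.9
Slice 5: Δl = 1.8/cos54.2° = 3.077 m; N'_5 = 54·cos54.2° − 10·3.077 = 0.8; c'Δl = 17.54; W sinα = 43.8
Σc'Δl = 76.7 kN/m; ΣN' = 400.2 kN/m; ΣW sinα = 265.1 kN/m
Resisting = 76.7 + 400.2·tan21.2° = 76.7 + 155.2 = 231.9 kN/m
FS = 231.9 / 265.1 = 0.875

FS = 0.87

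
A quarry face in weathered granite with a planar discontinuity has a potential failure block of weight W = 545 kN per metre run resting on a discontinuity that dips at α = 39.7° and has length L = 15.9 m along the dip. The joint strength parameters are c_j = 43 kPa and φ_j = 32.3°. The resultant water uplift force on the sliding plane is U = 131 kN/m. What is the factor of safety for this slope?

FS = 2.49

Resolving the block weight along and normal to the plane and applying the Mohr–Coulomb strength on the joint:
N' = W cosα − U = 545·cos39.7° − 131 = 288.3 kN/m
Driving force T = W sinα = 545·sin39.7° = 348.1 kN/m
Resisting force R = c_j·L + N'·tanφ_j = 43·15.9 + 288.3·tan32.3° = 683.7 + 182.3 = 866.0 kN/m
FS = R / T = 866.0 / 348.1 = 2.488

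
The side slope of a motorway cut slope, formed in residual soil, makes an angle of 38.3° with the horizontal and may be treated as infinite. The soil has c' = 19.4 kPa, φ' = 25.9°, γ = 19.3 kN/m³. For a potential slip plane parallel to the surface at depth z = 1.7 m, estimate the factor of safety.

FS = 1.83

For an infinite slope with a slip plane parallel to the surface (no pore pressure): FS = [c' + γz cos²β tanφ'] / [γz sinβ cosβ].
γz = 19.3·1.7 = 32.81 kN/m²
Numerator = 19.4 + 32.81·cos²38.3°·tan25.9° = 19.4 + 32.81·0.6159·0.4856 = 29.212 kPa
Denominator = 32.81·sin38.3°·cos38.3° = 32.81·0.6198·0.7848 = 15.958 kPa
FS = 29.212 / 15.958 = 1.831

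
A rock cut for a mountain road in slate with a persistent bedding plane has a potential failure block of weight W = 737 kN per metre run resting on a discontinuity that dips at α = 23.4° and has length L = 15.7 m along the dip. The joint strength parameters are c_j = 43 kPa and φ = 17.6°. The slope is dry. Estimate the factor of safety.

Resolving the block weight along and normal to the plane and applying the Mohr–Coulomb strength on the joint:
N' = W cosα = 737·cos23.4° = 676.4 kN/m
Driving force T = W sinα = 737·sin23.4° = 292.7 kN/m
Resisting force R = c_j·L + N'·tanφ = 43·15.7 + 676.4·tan17.6° = 675.1 + 214.6 = 889.7 kN/m
FS = R / T = 889.7 / 292.7 = 3.040

FS = 3.04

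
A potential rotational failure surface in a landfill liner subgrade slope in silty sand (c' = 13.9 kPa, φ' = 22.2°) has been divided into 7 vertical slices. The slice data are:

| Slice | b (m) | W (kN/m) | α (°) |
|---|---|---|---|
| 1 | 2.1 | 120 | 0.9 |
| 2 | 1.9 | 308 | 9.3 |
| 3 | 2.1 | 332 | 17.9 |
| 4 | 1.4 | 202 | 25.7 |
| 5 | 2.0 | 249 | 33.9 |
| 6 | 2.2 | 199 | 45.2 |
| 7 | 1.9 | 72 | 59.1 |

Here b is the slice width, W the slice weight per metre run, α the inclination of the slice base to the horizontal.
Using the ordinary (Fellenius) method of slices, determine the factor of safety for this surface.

FS = 1.32

Ordinary method of slices: FS = Σ[c'·Δl_i + (W_i cosα_i)·tanφ'] / Σ W_i sinα_i, with Δl_i = b_i / cosα_i.
Slice 1: Δl = 2.1/cos0.9° = 2.100 m; N'_1 = 120·cos0.9° = 120.0; c'Δl = 29.19; W sinα = 1.9
Slice 2: Δl = 1.9/cos9.3° = 1.925 m; N'_2 = 308·cos9.3° = 304.0; c'Δl = 26.76; W sinα = 49.8
Slice 3: Δl = 2.1/cos17.9° = 2.207 m; N'_3 = 332·cos17.9° = 315.9; c'Δl = 30.67; W sinα = 102.0
Slice 4: Δl = 1.4/cos25.7° = 1.554 m; N'_4 = 202·cos25.7° = 182.0; c'Δl = 21.60; W sinα = 87.6
Slice 5: Δl = 2.0/cos33.9° = 2.410 m; N'_5 = 249·cos33.9° = 206.7; c'Δl = 33.49; W sinα = 138.9
Slice 6: Δl = 2.2/cos45.2° = 3.122 m; N'_6 = 199·cos45.2° = 140.2; c'Δl = 43.40; W sinα = 141.2
Slice 7: Δl = 1.9/cos59.1° = 3.700 m; N'_7 = 72·cos59.1° = 37.0; c'Δl = 51.43; W sinα = 61.8
Σc'Δl = 236.5 kN/m; ΣN' = 1305.8 kN/m; ΣW sinα = 583.2 kN/m
Resisting = 236.5 + 1305.8·tan22.2° = 236.5 + 532.9 = 769.4 kN/m
FS = 769.4 / 583.2 = 1.319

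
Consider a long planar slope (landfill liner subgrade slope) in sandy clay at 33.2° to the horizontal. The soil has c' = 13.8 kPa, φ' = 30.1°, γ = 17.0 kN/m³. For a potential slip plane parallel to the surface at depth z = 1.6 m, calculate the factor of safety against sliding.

For an infinite slope with a slip plane parallel to the surface (no pore pressure): FS = [c' + γz cos²β tanφ'] / [γz sinβ cosβ].
γz = 17.0·1.6 = 27.20 kN/m²
Numerator = 13.8 + 27.20·cos²33.2°·tan30.1° = 13.8 + 27.20·0.7002·0.5797 = 24.840 kPa
Denominator = 27.20·sin33.2°·cos33.2° = 27.20·0.5476·0.8368 = 12.463 kPa
FS = 24.840 / 12.463 = 1.993

FS = 1.99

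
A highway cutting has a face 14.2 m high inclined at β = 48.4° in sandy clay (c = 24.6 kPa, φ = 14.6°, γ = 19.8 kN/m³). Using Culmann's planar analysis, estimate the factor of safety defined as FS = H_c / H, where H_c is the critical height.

H_c = (4c/γ) · sinβ cosφ / [1 − cos(β − φ)]
    = (4·24.6/19.8) · sin48.4°·cos14.6° / [1 − cos33.8°]
    = 4.970 · 0.7237 / 0.1690 = 21.28 m
FS = H_c / H = 21.28 / 14.2 = 1.498

FS = 1.50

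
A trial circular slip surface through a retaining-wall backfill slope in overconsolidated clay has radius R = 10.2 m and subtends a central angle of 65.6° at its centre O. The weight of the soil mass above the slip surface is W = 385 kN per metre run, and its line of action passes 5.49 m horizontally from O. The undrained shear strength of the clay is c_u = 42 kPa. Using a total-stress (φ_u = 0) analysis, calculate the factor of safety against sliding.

FS = 2.37

Taking moments about the centre O, the resisting moment is provided by the undrained shear strength acting along the arc:
Arc length L_a = R·θ = 10.2·(65.6°·π/180) = 10.2·1.1449 = 11.68 m
M_R = c_u·L_a·R = 42·11.68·10.2 = 5003.0 kN·m/m
M_D = W·d = 385·5.49 = 2113.7 kN·m/m
FS = M_R / M_D = 5003.0 / 2113.7 = 2.367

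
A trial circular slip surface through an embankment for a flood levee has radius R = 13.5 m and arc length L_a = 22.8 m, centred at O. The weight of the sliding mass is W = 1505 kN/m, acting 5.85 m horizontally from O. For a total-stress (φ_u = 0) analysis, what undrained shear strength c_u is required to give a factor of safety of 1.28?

c_u = 36.6 kPa

FS = c_u·L_a·R / (W·d), so c_u = FS·W·d / (L_a·R).
c_u = 1.28·1505·5.85 / (22.80·13.5) = 11269.4 / 307.80 = 36.61 kPa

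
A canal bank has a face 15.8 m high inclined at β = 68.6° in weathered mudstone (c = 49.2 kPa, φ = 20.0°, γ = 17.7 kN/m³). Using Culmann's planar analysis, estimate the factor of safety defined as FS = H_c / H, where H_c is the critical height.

H_c = (4c/γ) · sinβ cosφ / [1 − cos(β − φ)]
    = (4·49.2/17.7) · sin68.6°·cos20.0° / [1 − cos48.6°]
    = 11.119 · 0.8749 / 0.3387 = 28.72 m
FS = H_c / H = 28.72 / 15.8 = 1.818

FS = 1.82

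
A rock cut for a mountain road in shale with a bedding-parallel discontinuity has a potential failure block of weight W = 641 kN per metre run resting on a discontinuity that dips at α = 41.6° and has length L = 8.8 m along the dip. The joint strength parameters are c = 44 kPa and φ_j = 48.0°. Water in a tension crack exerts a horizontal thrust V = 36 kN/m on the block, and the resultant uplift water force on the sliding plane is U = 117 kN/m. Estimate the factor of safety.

FS = 1.69

Resolving the block weight along and normal to the plane and applying the Mohr–Coulomb strength on the joint:
N' = W cosα − U − V sinα = 641·cos41.6° − 117 − 36·sin41.6° = 338.4 kN/m
Driving force T = W sinα + V cosα = 641·sin41.6° + 36·cos41.6° = 452.5 kN/m
Resisting force R = c·L + N'·tanφ_j = 44·8.8 + 338.4·tan48.0° = 387.2 + 375.9 = 763.1 kN/m
FS = R / T = 763.1 / 452.5 = 1.686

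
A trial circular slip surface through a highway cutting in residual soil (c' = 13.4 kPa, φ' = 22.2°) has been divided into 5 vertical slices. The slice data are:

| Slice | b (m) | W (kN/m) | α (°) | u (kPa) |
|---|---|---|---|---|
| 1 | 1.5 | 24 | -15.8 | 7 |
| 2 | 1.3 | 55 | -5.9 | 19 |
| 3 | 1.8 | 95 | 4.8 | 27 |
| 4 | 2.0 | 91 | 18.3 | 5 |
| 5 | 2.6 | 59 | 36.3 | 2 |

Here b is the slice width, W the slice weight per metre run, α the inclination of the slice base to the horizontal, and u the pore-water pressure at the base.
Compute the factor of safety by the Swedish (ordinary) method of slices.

Ordinary method of slices: FS = Σ[c'·Δl_i + (W_i cosα_i − u_i·Δl_i)·tanφ'] / Σ W_i sinα_i, with Δl_i = b_i / cosα_i.
Slice 1: Δl = 1.5/cos(-15.8°) = 1.559 m; N'_1 = 24·cos(-15.8°) − 7·1.559 = 12.2; c'Δl = 20.89; W sinα = -6.5
Slice 2: Δl = 1.3/cos(-5.9°) = 1.307 m; N'_2 = 55·cos(-5.9°) − 19·1.307 = 29.9; c'Δl = 17.51; W sinα = -5.7
Slice 3: Δl = 1.8/cos4.8° = 1.806 m; N'_3 = 95·cos4.8° − 27·1.806 = 45.9; c'Δl = 24.20; W sinα = 7.9
Slice 4: Δl = 2.0/cos18.3° = 2.107 m; N'_4 = 91·cos18.3° − 5·2.107 = 75.9; c'Δl = 28.23; W sinα = 28.6
Slice 5: Δl = 2.6/cos36.3° = 3.226 m; N'_5 = 59·cos36.3° − 2·3.226 = 41.1; c'Δl = 43.23; W sinα = 34.9
Σc'Δl = 134.1 kN/m; ΣN' = 204.9 kN/m; ΣW sinα = 59.3 kN/m
Resisting = 134.1 + 204.9·tan22.2° = 134.1 + 83.6 = 217.7 kN/m
FS = 217.7 / 59.3 = 3.673

FS = 3.67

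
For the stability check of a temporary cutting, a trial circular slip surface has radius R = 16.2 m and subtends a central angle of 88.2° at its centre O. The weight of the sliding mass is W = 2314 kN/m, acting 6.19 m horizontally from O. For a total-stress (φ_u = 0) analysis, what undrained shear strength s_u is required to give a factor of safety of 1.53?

FS = s_u·L_a·R / (W·d), so s_u = FS·W·d / (L_a·R).
Arc length L_a = R·θ = 16.2·(88.2°·π/180) = 16.2·1.5394 = 24.94 m
s_u = 1.53·2314·6.19 / (24.94·16.2) = 21915.2 / 403.99 = 54.25 kPa

s_u = 54.2 kPa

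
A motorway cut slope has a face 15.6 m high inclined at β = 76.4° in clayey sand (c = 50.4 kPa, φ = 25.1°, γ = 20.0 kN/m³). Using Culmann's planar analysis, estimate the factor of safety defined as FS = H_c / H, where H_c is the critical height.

FS = 1.52

H_c = (4c/γ) · sinβ cosφ / [1 − cos(β − φ)]
    = (4·50.4/20.0) · sin76.4°·cos25.1° / [1 − cos51.3°]
    = 10.080 · 0.8802 / 0.3748 = 23.67 m
FS = H_c / H = 23.67 / 15.6 = 1.518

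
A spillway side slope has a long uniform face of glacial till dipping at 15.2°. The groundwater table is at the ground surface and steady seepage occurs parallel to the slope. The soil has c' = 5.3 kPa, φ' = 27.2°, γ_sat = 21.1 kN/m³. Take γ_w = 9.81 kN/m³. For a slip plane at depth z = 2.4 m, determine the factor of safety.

With seepage parallel to the slope and the water table at the surface, the effective normal stress on the slip plane uses the buoyant unit weight γ' = γ_sat − γ_w while the driving shear stress uses γ_sat:
FS = [c' + γ' z cos²β tanφ'] / [γ_sat z sinβ cosβ]
γ' = 21.1 − 9.81 = 11.29 kN/m³
Numerator = 5.3 + 11.29·2.4·cos²15.2°·tan27.2° = 5.3 + 11.29·2.4·0.9313·0.5139 = 18.268 kPa
Denominator = 21.1·2.4·sin15.2°·cos15.2° = 21.1·2.4·0.2622·0.9650 = 12.813 kPa
FS = 18.268 / 12.813 = 1.426

FS = 1.43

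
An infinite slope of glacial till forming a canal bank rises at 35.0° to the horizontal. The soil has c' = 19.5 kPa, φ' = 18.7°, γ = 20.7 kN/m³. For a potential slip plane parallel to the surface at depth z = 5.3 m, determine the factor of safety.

FS = 0.86

For an infinite slope with a slip plane parallel to the surface (no pore pressure): FS = [c' + γz cos²β tanφ'] / [γz sinβ cosβ].
γz = 20.7·5.3 = 109.71 kN/m²
Numerator = 19.5 + 109.71·cos²35.0°·tan18.7° = 19.5 + 109.71·0.6710·0.3385 = 44.418 kPa
Denominator = 109.71·sin35.0°·cos35.0° = 109.71·0.5736·0.8192 = 51.547 kPa
FS = 44.418 / 51.547 = 0.862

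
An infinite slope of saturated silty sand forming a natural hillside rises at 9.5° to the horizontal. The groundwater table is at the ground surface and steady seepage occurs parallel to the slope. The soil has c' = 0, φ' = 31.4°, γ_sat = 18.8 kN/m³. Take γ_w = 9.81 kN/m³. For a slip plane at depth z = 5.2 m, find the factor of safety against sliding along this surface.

With seepage parallel to the slope and the water table at the surface, the effective normal stress on the slip plane uses the buoyant unit weight γ' = γ_sat − γ_w while the driving shear stress uses γ_sat:
FS = [c' + γ' z cos²β tanφ'] / [γ_sat z sinβ cosβ]
(For c' = 0 this reduces to FS = (γ'/γ_sat)·tanφ'/tanβ.)
γ' = 18.8 − 9.81 = 8.99 kN/m³
Numerator = 0.0 + 8.99·5.2·cos²9.5°·tan31.4° = 0.0 + 8.99·5.2·0.9728·0.6104 = 27.758 kPa
Denominator = 18.8·5.2·sin9.5°·cos9.5° = 18.8·5.2·0.1650·0.9863 = 15.914 kPa
FS = 27.758 / 15.914 = 1.744

FS = 1.74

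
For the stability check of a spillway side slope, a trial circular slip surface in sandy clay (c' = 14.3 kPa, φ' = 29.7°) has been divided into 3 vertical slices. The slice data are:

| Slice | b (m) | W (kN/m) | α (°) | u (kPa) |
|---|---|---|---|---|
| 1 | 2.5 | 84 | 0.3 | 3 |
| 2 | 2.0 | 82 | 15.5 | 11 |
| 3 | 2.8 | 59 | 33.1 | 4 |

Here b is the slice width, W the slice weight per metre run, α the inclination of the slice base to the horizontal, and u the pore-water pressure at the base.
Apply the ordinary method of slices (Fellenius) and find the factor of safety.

FS = 3.84

Ordinary method of slices: FS = Σ[c'·Δl_i + (W_i cosα_i − u_i·Δl_i)·tanφ'] / Σ W_i sinα_i, with Δl_i = b_i / cosα_i.
Slice 1: Δl = 2.5/cos0.3° = 2.500 m; N'_1 = 84·cos0.3° − 3·2.500 = 76.5; c'Δl = 35.75; W sinα = 0.4
Slice 2: Δl = 2.0/cos15.5° = 2.075 m; N'_2 = 82·cos15.5° − 11·2.075 = 56.2; c'Δl = 29.68; W sinα = 21.9
Slice 3: Δl = 2.8/cos33.1° = 3.342 m; N'_3 = 59·cos33.1° − 4·3.342 = 36.1; c'Δl = 47.80; W sinα = 32.2
Σc'Δl = 113.2 kN/m; ΣN' = 168.7 kN/m; ΣW sinα = 54.6 kN/m
Resisting = 113.2 + 168.7·tan29.7° = 113.2 + 96.2 = 209.5 kN/m
FS = 209.5 / 54.6 = 3.838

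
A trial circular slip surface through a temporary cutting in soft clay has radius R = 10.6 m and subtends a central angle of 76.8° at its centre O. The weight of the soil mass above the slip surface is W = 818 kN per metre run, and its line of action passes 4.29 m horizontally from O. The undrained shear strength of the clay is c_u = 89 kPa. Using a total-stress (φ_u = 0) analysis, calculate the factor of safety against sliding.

FS = 3.82

Taking moments about the centre O, the resisting moment is provided by the undrained shear strength acting along the arc:
Arc length L_a = R·θ = 10.6·(76.8°·π/180) = 10.6·1.3404 = 14.21 m
M_R = c_u·L_a·R = 89·14.21·10.6 = 13404.2 kN·m/m
M_D = W·d = 818·4.29 = 3509.2 kN·m/m
FS = M_R / M_D = 13404.2 / 3509.2 = 3.820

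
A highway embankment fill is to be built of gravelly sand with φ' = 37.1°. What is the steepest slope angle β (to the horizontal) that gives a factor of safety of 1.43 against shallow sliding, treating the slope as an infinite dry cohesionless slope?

β = 27.9°

For an infinite dry cohesionless slope FS = tanφ'/tanβ, so tanβ = tanφ' / FS.
tanβ = tan37.1° / 1.43 = 0.7563 / 1.43 = 0.5289
β = arctan(0.5289) = 27.87°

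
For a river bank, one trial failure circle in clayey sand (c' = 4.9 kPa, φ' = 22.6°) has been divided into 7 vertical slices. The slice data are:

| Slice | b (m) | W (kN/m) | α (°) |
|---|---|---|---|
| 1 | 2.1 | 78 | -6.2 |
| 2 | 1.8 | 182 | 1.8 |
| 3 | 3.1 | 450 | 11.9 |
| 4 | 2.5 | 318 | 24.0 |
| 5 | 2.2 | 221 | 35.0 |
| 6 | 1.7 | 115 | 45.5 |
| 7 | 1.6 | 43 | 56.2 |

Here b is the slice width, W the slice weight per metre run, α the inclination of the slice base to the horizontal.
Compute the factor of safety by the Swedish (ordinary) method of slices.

Ordinary method of slices: FS = Σ[c'·Δl_i + (W_i cosα_i)·tanφ'] / Σ W_i sinα_i, with Δl_i = b_i / cosα_i.
Slice 1: Δl = 2.1/cos(-6.2°) = 2.112 m; N'_1 = 78·cos(-6.2°) = 77.5; c'Δl = 10.35; W sinα = -8.4
Slice 2: Δl = 1.8/cos1.8° = 1.801 m; N'_2 = 182·cos1.8° = 181.9; c'Δl = 8.82; W sinα = 5.7
Slice 3: Δl = 3.1/cos11.9° = 3.168 m; N'_3 = 450·cos11.9° = 440.3; c'Δl = 15.52; W sinα = 92.8
Slice 4: Δl = 2.5/cos24.0° = 2.737 m; N'_4 = 318·cos24.0° = 290.5; c'Δl = 13.41; W sinα = 129.3
Slice 5: Δl = 2.2/cos35.0° = 2.686 m; N'_5 = 221·cos35.0° = 181.0; c'Δl = 13.16; W sinα = 126.8
Slice 6: Δl = 1.7/cos45.5° = 2.425 m; N'_6 = 115·cos45.5° = 80.6; c'Δl = 11.88; W sinα = 82.0
Slice 7: Δl = 1.6/cos56.2° = 2.876 m; N'_7 = 43·cos56.2° = 23.9; c'Δl = 14.09; W sinα = 35.7
Σc'Δl = 87.2 kN/m; ΣN' = 1275.8 kN/m; ΣW sinα = 463.9 kN/m
Resisting = 87.2 + 1275.8·tan22.6° = 87.2 + 531.1 = 618.3 kN/m
FS = 618.3 / 463.9 = 1.333

FS = 1.33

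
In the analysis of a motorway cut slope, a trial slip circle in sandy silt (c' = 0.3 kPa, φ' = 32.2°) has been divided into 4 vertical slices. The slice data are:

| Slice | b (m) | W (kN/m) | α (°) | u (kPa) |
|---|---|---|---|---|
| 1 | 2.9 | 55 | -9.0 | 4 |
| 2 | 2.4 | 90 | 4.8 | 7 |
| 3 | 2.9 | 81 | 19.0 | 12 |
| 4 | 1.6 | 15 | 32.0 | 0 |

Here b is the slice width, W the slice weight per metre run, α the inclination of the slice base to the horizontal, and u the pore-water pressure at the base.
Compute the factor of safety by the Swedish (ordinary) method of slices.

Ordinary method of slices: FS = Σ[c'·Δl_i + (W_i cosα_i − u_i·Δl_i)·tanφ'] / Σ W_i sinα_i, with Δl_i = b_i / cosα_i.
Slice 1: Δl = 2.9/cos(-9.0°) = 2.936 m; N'_1 = 55·cos(-9.0°) − 4·2.936 = 42.6; c'Δl = 0.88; W sinα = -8.6
Slice 2: Δl = 2.4/cos4.8° = 2.408 m; N'_2 = 90·cos4.8° − 7·2.408 = 72.8; c'Δl = 0.72; W sinα = 7.5
Slice 3: Δl = 2.9/cos19.0° = 3.067 m; N'_3 = 81·cos19.0° − 12·3.067 = 39.8; c'Δl = 0.92; W sinα = 26.4
Slice 4: Δl = 1.6/cos32.0° = 1.887 m; N'_4 = 15·cos32.0° − 0·1.887 = 12.7; c'Δl = 0.57; W sinα = 7.9
Σc'Δl = 3.1 kN/m; ΣN' = 167.9 kN/m; ΣW sinα = 33.2 kN/m
Resisting = 3.1 + 167.9·tan32.2° = 3.1 + 105.7 = 108.8 kN/m
FS = 108.8 / 33.2 = 3.273

FS = 3.27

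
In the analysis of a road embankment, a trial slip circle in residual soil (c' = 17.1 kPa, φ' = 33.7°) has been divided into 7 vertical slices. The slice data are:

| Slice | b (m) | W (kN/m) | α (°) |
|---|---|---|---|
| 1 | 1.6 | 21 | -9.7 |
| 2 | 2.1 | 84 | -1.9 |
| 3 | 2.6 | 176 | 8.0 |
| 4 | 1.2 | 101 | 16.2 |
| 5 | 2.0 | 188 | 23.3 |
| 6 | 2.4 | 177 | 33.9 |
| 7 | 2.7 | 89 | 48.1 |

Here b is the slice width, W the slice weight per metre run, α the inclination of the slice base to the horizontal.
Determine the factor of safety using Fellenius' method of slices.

Ordinary method of slices: FS = Σ[c'·Δl_i + (W_i cosα_i)·tanφ'] / Σ W_i sinα_i, with Δl_i = b_i / cosα_i.
Slice 1: Δl = 1.6/cos(-9.7°) = 1.623 m; N'_1 = 21·cos(-9.7°) = 20.7; c'Δl = 27.76; W sinα = -3.5
Slice 2: Δl = 2.1/cos(-1.9°) = 2.101 m; N'_2 = 84·cos(-1.9°) = 84.0; c'Δl = 35.93; W sinα = -2.8
Slice 3: Δl = 2.6/cos8.0° = 2.626 m; N'_3 = 176·cos8.0° = 174.3; c'Δl = 44.90; W sinα = 24.5
Slice 4: Δl = 1.2/cos16.2° = 1.250 m; N'_4 = 101·cos16.2° = 97.0; c'Δl = 21.37; W sinα = 28.2
Slice 5: Δl = 2.0/cos23.3° = 2.178 m; N'_5 = 188·cos23.3° = 172.7; c'Δl = 37.24; W sinα = 74.4
Slice 6: Δl = 2.4/cos33.9° = 2.892 m; N'_6 = 177·cos33.9° = 146.9; c'Δl = 49.45; W sinα = 98.7
Slice 7: Δl = 2.7/cos48.1° = 4.043 m; N'_7 = 89·cos48.1° = 59.4; c'Δl = 69.13; W sinα = 66.2
Σc'Δl = 285.8 kN/m; ΣN' = 754.9 kN/m; ΣW sinα = 285.7 kN/m
Resisting = 285.8 + 754.9·tan33.7° = 285.8 + 503.5 = 789.3 kN/m
FS = 789.3 / 285.7 = 2.763

FS = 2.76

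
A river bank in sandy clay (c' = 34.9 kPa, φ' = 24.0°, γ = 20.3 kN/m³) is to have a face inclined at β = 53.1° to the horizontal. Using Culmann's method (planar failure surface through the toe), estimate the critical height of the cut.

Culmann's analysis gives the critical failure plane at α_cr = (β + φ')/2 = (53.1 + 24.0)/2 = 38.5°, and the critical height
H_c = (4c'/γ) · sinβ cosφ' / [1 − cos(β − φ')]
    = (4·34.9/20.3) · sin53.1°·cos24.0° / [1 − cos(29.1°)]
    = 6.877 · 0.7997·0.9135 / [1 − 0.8738]
    = 6.877 · 0.7305 / 0.1262
    = 39.80 m

H_c = 39.80 m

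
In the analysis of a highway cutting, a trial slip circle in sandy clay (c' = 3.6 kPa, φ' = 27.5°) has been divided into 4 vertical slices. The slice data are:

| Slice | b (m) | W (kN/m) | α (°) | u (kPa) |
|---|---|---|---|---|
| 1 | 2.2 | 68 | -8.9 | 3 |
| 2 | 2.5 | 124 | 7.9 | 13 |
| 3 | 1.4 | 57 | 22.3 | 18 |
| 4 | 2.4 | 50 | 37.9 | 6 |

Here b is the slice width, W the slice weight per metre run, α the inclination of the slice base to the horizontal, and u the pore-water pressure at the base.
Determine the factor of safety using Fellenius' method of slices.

FS = 2.31

Ordinary method of slices: FS = Σ[c'·Δl_i + (W_i cosα_i − u_i·Δl_i)·tanφ'] / Σ W_i sinα_i, with Δl_i = b_i / cosα_i.
Slice 1: Δl = 2.2/cos(-8.9°) = 2.227 m; N'_1 = 68·cos(-8.9°) − 3·2.227 = 60.5; c'Δl = 8.02; W sinα = -10.5
Slice 2: Δl = 2.5/cos7.9° = 2.524 m; N'_2 = 124·cos7.9° − 13·2.524 = 90.0; c'Δl = 9.09; W sinα = 17.0
Slice 3: Δl = 1.4/cos22.3° = 1.513 m; N'_3 = 57·cos22.3° − 18·1.513 = 25.5; c'Δl = 5.45; W sinα = 21.6
Slice 4: Δl = 2.4/cos37.9° = 3.042 m; N'_4 = 50·cos37.9° − 6·3.042 = 21.2; c'Δl = 10.95; W sinα = 30.7
Σc'Δl = 33.5 kN/m; ΣN' = 197.2 kN/m; ΣW sinα = 58.9 kN/m
Resisting = 33.5 + 197.2·tan27.5° = 33.5 + 102.7 = 136.2 kN/m
FS = 136.2 / 58.9 = 2.313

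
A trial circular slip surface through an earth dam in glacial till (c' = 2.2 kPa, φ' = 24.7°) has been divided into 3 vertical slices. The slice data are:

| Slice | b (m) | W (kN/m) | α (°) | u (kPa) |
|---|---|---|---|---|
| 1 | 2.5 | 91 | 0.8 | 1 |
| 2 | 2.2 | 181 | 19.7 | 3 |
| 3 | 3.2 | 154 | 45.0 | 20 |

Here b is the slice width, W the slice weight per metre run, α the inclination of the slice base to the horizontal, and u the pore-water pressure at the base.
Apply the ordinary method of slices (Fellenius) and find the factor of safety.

FS = 0.85

Ordinary method of slices: FS = Σ[c'·Δl_i + (W_i cosα_i − u_i·Δl_i)·tanφ'] / Σ W_i sinα_i, with Δl_i = b_i / cosα_i.
Slice 1: Δl = 2.5/cos0.8° = 2.500 m; N'_1 = 91·cos0.8° − 1·2.500 = 88.5; c'Δl = 5.50; W sinα = 1.3
Slice 2: Δl = 2.2/cos19.7° = 2.337 m; N'_2 = 181·cos19.7° − 3·2.337 = 163.4; c'Δl = 5.14; W sinα = 61.0
Slice 3: Δl = 3.2/cos45.0° = 4.525 m; N'_3 = 154·cos45.0° − 20·4.525 = 18.4; c'Δl = 9.96; W sinα = 108.9
Σc'Δl = 20.6 kN/m; ΣN' = 270.3 kN/m; ΣW sinα = 171.2 kN/m
Resisting = 20.6 + 270.3·tan24.7° = 20.6 + 124.3 = 144.9 kN/m
FS = 144.9 / 171.2 = 0.847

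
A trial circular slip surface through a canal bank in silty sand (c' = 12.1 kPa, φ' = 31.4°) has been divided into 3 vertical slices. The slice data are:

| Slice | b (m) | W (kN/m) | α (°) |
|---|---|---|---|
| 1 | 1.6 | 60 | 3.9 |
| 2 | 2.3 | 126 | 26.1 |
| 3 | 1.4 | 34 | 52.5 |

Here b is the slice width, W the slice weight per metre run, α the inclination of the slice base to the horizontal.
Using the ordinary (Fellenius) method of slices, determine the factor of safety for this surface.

Ordinary method of slices: FS = Σ[c'·Δl_i + (W_i cosα_i)·tanφ'] / Σ W_i sinα_i, with Δl_i = b_i / cosα_i.
Slice 1: Δl = 1.6/cos3.9° = 1.604 m; N'_1 = 60·cos3.9° = 59.9; c'Δl = 19.40; W sinα = 4.1
Slice 2: Δl = 2.3/cos26.1° = 2.561 m; N'_2 = 126·cos26.1° = 113.2; c'Δl = 30.99; W sinα = 55.4
Slice 3: Δl = 1.4/cos52.5° = 2.300 m; N'_3 = 34·cos52.5° = 20.7; c'Δl = 27.83; W sinα = 27.0
Σc'Δl = 78.2 kN/m; ΣN' = 193.7 kN/m; ΣW sinα = 86.5 kN/m
Resisting = 78.2 + 193.7·tan31.4° = 78.2 + 118.2 = 196.5 kN/m
FS = 196.5 / 86.5 = 2.272

FS = 2.27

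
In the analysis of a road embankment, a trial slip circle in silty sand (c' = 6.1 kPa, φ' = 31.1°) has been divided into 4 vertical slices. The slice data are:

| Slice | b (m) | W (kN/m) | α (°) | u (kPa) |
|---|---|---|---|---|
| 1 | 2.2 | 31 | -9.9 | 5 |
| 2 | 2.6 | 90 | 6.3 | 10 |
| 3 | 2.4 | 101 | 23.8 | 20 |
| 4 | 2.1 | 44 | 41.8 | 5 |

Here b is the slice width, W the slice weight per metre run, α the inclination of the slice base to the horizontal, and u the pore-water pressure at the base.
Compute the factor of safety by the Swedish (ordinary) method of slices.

Ordinary method of slices: FS = Σ[c'·Δl_i + (W_i cosα_i − u_i·Δl_i)·tanφ'] / Σ W_i sinα_i, with Δl_i = b_i / cosα_i.
Slice 1: Δl = 2.2/cos(-9.9°) = 2.233 m; N'_1 = 31·cos(-9.9°) − 5·2.233 = 19.4; c'Δl = 13.62; W sinα = -5.3
Slice 2: Δl = 2.6/cos6.3° = 2.616 m; N'_2 = 90·cos6.3° − 10·2.616 = 63.3; c'Δl = 15.96; W sinα = 9.9
Slice 3: Δl = 2.4/cos23.8° = 2.623 m; N'_3 = 101·cos23.8° − 20·2.623 = 39.9; c'Δl = 16.00; W sinα = 40.8
Slice 4: Δl = 2.1/cos41.8° = 2.817 m; N'_4 = 44·cos41.8° − 5·2.817 = 18.7; c'Δl = 17.18; W sinα = 29.3
Σc'Δl = 62.8 kN/m; ΣN' = 141.3 kN/m; ΣW sinα = 74.6 kN/m
Resisting = 62.8 + 141.3·tan31.1° = 62.8 + 85.3 = 148.0 kN/m
FS = 148.0 / 74.6 = 1.983

FS = 1.98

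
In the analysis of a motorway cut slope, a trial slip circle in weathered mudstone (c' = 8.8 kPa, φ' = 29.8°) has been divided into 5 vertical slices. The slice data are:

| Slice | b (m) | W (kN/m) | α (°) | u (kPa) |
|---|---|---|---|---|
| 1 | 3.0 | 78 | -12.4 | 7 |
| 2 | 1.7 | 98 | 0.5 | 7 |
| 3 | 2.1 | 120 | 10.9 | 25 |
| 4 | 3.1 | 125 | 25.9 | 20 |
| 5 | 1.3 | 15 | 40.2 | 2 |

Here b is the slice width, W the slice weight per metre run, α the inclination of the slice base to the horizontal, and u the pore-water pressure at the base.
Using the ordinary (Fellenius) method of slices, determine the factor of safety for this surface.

FS = 3.56

Ordinary method of slices: FS = Σ[c'·Δl_i + (W_i cosα_i − u_i·Δl_i)·tanφ'] / Σ W_i sinα_i, with Δl_i = b_i / cosα_i.
Slice 1: Δl = 3.0/cos(-12.4°) = 3.072 m; N'_1 = 78·cos(-12.4°) − 7·3.072 = 54.7; c'Δl = 27.03; W sinα = -16.7
Slice 2: Δl = 1.7/cos0.5° = 1.700 m; N'_2 = 98·cos0.5° − 7·1.700 = 86.1; c'Δl = 14.96; W sinα = 0.9
Slice 3: Δl = 2.1/cos10.9° = 2.139 m; N'_3 = 120·cos10.9° − 25·2.139 = 64.4; c'Δl = 18.82; W sinα = 22.7
Slice 4: Δl = 3.1/cos25.9° = 3.446 m; N'_4 = 125·cos25.9° − 20·3.446 = 43.5; c'Δl = 30.33; W sinα = 54.6
Slice 5: Δl = 1.3/cos40.2° = 1.702 m; N'_5 = 15·cos40.2° − 2·1.702 = 8.1; c'Δl = 14.98; W sinα = 9.7
Σc'Δl = 106.1 kN/m; ΣN' = 256.7 kN/m; ΣW sinα = 71.1 kN/m
Resisting = 106.1 + 256.7·tan29.8° = 106.1 + 147.0 = 253.1 kN/m
FS = 253.1 / 71.1 = 3.561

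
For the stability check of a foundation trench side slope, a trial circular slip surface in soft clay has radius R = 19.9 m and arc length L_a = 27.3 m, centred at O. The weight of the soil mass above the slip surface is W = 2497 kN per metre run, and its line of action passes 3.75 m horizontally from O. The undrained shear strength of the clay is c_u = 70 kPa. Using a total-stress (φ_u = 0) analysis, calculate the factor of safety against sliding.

FS = 4.06

Taking moments about the centre O, the resisting moment is provided by the undrained shear strength acting along the arc:
M_R = c_u·L_a·R = 70·27.30·19.9 = 38028.9 kN·m/m
M_D = W·d = 2497·3.75 = 9363.8 kN·m/m
FS = M_R / M_D = 38028.9 / 9363.8 = 4.061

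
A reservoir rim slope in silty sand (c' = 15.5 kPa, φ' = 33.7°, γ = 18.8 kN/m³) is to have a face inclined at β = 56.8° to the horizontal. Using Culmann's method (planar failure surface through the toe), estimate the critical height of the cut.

Culmann's analysis gives the critical failure plane at α_cr = (β + φ')/2 = (56.8 + 33.7)/2 = 45.2°, and the critical height
H_c = (4c'/γ) · sinβ cosφ' / [1 − cos(β − φ')]
    = (4·15.5/18.8) · sin56.8°·cos33.7° / [1 − cos(23.1°)]
    = 3.298 · 0.8368·0.8320 / [1 − 0.9198]
    = 3.298 · 0.6961 / 0.0802
    = 28.63 m

H_c = 28.63 m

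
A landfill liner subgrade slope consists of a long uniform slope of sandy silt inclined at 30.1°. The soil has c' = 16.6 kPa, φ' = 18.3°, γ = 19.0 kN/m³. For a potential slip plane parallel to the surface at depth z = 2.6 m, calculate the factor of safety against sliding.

FS = 1.34

For an infinite slope with a slip plane parallel to the surface (no pore pressure): FS = [c' + γz cos²β tanφ'] / [γz sinβ cosβ].
γz = 19.0·2.6 = 49.40 kN/m²
Numerator = 16.6 + 49.40·cos²30.1°·tan18.3° = 16.6 + 49.40·0.7485·0.3307 = 28.828 kPa
Denominator = 49.40·sin30.1°·cos30.1° = 49.40·0.5015·0.8652 = 21.434 kPa
FS = 28.828 / 21.434 = 1.345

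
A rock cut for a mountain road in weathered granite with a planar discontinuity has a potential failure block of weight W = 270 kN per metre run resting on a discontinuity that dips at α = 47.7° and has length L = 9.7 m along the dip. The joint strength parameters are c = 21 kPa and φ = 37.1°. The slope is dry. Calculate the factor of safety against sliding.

FS = 1.71

Resolving the block weight along and normal to the plane and applying the Mohr–Coulomb strength on the joint:
N' = W cosα = 270·cos47.7° = 181.7 kN/m
Driving force T = W sinα = 270·sin47.7° = 199.7 kN/m
Resisting force R = c·L + N'·tanφ = 21·9.7 + 181.7·tan37.1° = 203.7 + 137.4 = 341.1 kN/m
FS = R / T = 341.1 / 199.7 = 1.708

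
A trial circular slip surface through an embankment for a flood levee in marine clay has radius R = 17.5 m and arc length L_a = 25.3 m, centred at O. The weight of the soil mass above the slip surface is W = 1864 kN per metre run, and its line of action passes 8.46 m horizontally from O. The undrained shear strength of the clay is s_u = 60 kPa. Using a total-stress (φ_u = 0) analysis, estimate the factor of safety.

FS = 1.68

Taking moments about the centre O, the resisting moment is provided by the undrained shear strength acting along the arc:
M_R = s_u·L_a·R = 60·25.30·17.5 = 26565.0 kN·m/m
M_D = W·d = 1864·8.46 = 15769.4 kN·m/m
FS = M_R / M_D = 26565.0 / 15769.4 = 1.685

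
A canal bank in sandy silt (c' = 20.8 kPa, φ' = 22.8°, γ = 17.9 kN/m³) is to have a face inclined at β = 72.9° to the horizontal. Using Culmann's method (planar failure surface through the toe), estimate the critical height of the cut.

H_c = 11.42 m

Culmann's analysis gives the critical failure plane at α_cr = (β + φ')/2 = (72.9 + 22.8)/2 = 47.9°, and the critical height
H_c = (4c'/γ) · sinβ cosφ' / [1 − cos(β − φ')]
    = (4·20.8/17.9) · sin72.9°·cos22.8° / [1 − cos(50.1°)]
    = 4.648 · 0.9558·0.9219 / [1 − 0.6414]
    = 4.648 · 0.8811 / 0.3586
    = 11.42 m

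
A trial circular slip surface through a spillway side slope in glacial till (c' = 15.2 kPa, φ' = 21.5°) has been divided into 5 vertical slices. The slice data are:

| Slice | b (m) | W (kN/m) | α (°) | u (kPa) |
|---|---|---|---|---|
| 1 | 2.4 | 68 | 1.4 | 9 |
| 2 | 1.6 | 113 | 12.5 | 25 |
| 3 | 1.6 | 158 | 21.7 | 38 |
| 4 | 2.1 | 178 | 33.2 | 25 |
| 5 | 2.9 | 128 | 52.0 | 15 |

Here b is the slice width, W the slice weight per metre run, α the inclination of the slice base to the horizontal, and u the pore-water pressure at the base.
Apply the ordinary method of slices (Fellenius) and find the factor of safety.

Ordinary method of slices: FS = Σ[c'·Δl_i + (W_i cosα_i − u_i·Δl_i)·tanφ'] / Σ W_i sinα_i, with Δl_i = b_i / cosα_i.
Slice 1: Δl = 2.4/cos1.4° = 2.401 m; N'_1 = 68·cos1.4° − 9·2.401 = 46.4; c'Δl = 36.49; W sinα = 1.7
Slice 2: Δl = 1.6/cos12.5° = 1.639 m; N'_2 = 113·cos12.5° − 25·1.639 = 69.4; c'Δl = 24.91; W sinα = 24.5
Slice 3: Δl = 1.6/cos21.7° = 1.722 m; N'_3 = 158·cos21.7° − 38·1.722 = 81.4; c'Δl = 26.17; W sinα = 58.4
Slice 4: Δl = 2.1/cos33.2° = 2.510 m; N'_4 = 178·cos33.2° − 25·2.510 = 86.2; c'Δl = 38.15; W sinα = 97.5
Slice 5: Δl = 2.9/cos52.0° = 4.710 m; N'_5 = 128·cos52.0° − 15·4.710 = 8.1; c'Δl = 71.60; W sinα = 100.9
Σc'Δl = 197.3 kN/m; ΣN' = 291.4 kN/m; ΣW sinα = 282.9 kN/m
Resisting = 197.3 + 291.4·tan21.5° = 197.3 + 114.8 = 312.1 kN/m
FS = 312.1 / 282.9 = 1.103

FS = 1.10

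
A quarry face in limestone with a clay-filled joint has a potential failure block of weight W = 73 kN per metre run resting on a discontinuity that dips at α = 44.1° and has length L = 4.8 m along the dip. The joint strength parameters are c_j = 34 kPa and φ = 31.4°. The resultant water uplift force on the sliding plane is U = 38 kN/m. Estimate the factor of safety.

Resolving the block weight along and normal to the plane and applying the Mohr–Coulomb strength on the joint:
N' = W cosα − U = 73·cos44.1° − 38 = 14.4 kN/m
Driving force T = W sinα = 73·sin44.1° = 50.8 kN/m
Resisting force R = c_j·L + N'·tanφ = 34·4.8 + 14.4·tan31.4° = 163.2 + 8.8 = 172.0 kN/m
FS = R / T = 172.0 / 50.8 = 3.386

FS = 3.39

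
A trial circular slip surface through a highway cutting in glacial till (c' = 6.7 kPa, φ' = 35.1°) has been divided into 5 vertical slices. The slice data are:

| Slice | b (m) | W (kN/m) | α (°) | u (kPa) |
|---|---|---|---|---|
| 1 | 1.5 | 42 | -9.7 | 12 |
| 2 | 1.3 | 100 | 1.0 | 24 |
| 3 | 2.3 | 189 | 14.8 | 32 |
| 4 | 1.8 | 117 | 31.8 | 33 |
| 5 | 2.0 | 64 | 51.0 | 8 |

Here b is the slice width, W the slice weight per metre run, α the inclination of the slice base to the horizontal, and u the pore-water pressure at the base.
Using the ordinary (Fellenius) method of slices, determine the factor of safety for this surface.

Ordinary method of slices: FS = Σ[c'·Δl_i + (W_i cosα_i − u_i·Δl_i)·tanφ'] / Σ W_i sinα_i, with Δl_i = b_i / cosα_i.
Slice 1: Δl = 1.5/cos(-9.7°) = 1.522 m; N'_1 = 42·cos(-9.7°) − 12·1.522 = 23.1; c'Δl = 10.20; W sinα = -7.1
Slice 2: Δl = 1.3/cos1.0° = 1.300 m; N'_2 = 100·cos1.0° − 24·1.300 = 68.8; c'Δl = 8.71; W sinα = 1.7
Slice 3: Δl = 2.3/cos14.8° = 2.379 m; N'_3 = 189·cos14.8° − 32·2.379 = 106.6; c'Δl = 15.94; W sinα = 48.3
Slice 4: Δl = 1.8/cos31.8° = 2.118 m; N'_4 = 117·cos31.8° − 33·2.118 = 29.5; c'Δl = 14.19; W sinα = 61.7
Slice 5: Δl = 2.0/cos51.0° = 3.178 m; N'_5 = 64·cos51.0° − 8·3.178 = 14.9; c'Δl = 21.29; W sinα = 49.7
Σc'Δl = 70.3 kN/m; ΣN' = 242.9 kN/m; ΣW sinα = 154.3 kN/m
Resisting = 70.3 + 242.9·tan35.1° = 70.3 + 170.7 = 241.1 kN/m
FS = 241.1 / 154.3 = 1.562

FS = 1.56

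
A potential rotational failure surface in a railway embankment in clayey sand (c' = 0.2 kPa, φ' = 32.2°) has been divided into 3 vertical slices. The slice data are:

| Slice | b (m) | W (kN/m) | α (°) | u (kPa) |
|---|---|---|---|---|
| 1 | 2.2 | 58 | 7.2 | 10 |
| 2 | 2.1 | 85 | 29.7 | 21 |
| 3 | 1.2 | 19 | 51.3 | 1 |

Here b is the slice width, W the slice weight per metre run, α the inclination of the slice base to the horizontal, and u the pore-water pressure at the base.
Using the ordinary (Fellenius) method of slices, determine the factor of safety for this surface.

FS = 0.69

Ordinary method of slices: FS = Σ[c'·Δl_i + (W_i cosα_i − u_i·Δl_i)·tanφ'] / Σ W_i sinα_i, with Δl_i = b_i / cosα_i.
Slice 1: Δl = 2.2/cos7.2° = 2.217 m; N'_1 = 58·cos7.2° − 10·2.217 = 35.4; c'Δl = 0.44; W sinα = 7.3
Slice 2: Δl = 2.1/cos29.7° = 2.418 m; N'_2 = 85·cos29.7° − 21·2.418 = 23.1; c'Δl = 0.48; W sinα = 42.1
Slice 3: Δl = 1.2/cos51.3° = 1.919 m; N'_3 = 19·cos51.3° − 1·1.919 = 10.0; c'Δl = 0.38; W sinα = 14.8
Σc'Δl = 1.3 kN/m; ΣN' = 68.4 kN/m; ΣW sinα = 64.2 kN/m
Resisting = 1.3 + 68.4·tan32.2° = 1.3 + 43.1 = 44.4 kN/m
FS = 44.4 / 64.2 = 0.691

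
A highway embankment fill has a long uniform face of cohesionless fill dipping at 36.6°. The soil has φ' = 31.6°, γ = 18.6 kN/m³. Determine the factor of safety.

For a dry cohesionless infinite slope the factor of safety is FS = tanφ' / tanβ.
FS = tan31.6° / tan36.6° = 0.6152 / 0.7427 = 0.828

FS = 0.83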